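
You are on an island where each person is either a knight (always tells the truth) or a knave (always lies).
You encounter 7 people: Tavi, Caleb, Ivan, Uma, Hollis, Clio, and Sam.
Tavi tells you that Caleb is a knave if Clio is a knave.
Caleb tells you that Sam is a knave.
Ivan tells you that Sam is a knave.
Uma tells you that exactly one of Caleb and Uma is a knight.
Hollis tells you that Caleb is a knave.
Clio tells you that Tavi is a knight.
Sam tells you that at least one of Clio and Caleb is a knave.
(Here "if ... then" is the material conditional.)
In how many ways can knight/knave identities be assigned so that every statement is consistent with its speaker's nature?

Consistent assignments:
  Tavi=knight, Caleb=knave, Ivan=knave, Uma=knight, Hollis=knight, Clio=knight, Sam=knight
  Tavi=knight, Caleb=knave, Ivan=knave, Uma=knave, Hollis=knight, Clio=knight, Sam=knight

2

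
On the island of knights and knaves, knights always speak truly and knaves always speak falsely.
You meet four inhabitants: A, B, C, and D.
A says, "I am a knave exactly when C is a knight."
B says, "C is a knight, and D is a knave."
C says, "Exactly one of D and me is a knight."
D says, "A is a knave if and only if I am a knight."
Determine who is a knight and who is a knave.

Knights: none. Knaves: A, B, C, and D.

A is a knave; "I am a knave exactly when C is a knight" is False, as required.
B is a knave, so "C is a knight, and D is a knave" must be False — and it is.
C is a knave, and the claim "exactly one of D and me is a knight" is indeed False.
As a knave, D's statement "A is a knave if and only if I am a knight" should be False; it is.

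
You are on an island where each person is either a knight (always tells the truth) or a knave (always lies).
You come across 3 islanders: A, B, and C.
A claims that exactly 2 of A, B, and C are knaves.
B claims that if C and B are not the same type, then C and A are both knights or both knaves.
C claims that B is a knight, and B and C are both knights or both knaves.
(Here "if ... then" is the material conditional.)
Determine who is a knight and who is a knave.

Suppose A is a knight. Then A's statement "exactly 2 of A, B, and C are knaves" would have to be true. Checking the 4 ways to assign the others, none is consistent with every speaker.
(For instance, with B=knight, C=knight, A's claim "exactly 2 of A, B, and C are knaves" comes out false where it would need to be true.)
So A must be a knave, making "exactly 2 of A, B, and C are knaves" false. Taking A=knave, B=knight, C=knight, each remaining statement checks out:
  B (knight): "if C and B are not the same type, then C and A are both knights or both knaves" — true. ✓
  C (knight): "B is a knight, and B and C are both knights or both knaves" — true. ✓
This is the unique consistent assignment.

A is a knave, B is a knight, and C is a knight.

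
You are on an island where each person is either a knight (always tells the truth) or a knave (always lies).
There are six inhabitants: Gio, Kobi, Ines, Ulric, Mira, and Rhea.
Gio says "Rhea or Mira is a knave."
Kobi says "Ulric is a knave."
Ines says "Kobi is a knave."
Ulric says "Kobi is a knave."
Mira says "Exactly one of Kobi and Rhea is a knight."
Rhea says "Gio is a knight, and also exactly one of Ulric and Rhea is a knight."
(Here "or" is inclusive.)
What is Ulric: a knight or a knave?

Ulric is a knave.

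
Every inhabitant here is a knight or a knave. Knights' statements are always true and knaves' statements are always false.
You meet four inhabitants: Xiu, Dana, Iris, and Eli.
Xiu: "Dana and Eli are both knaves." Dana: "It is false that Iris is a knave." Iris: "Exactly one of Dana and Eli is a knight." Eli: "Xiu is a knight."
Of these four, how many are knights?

The unique consistent assignment is Xiu=knave, Dana=knight, Iris=knight, Eli=knave.
That has 2 knights.

2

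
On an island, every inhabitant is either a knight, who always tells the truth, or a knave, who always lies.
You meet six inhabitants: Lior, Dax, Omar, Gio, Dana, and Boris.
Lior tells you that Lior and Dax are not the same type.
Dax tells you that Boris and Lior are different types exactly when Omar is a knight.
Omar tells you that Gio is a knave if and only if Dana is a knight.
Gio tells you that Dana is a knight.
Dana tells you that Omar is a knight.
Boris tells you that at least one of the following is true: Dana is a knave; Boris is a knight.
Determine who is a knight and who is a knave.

Lior is a knave, and the claim "Lior and Dax are not the same type" is indeed False.
Dax is a knave, so "Boris and Lior are different types exactly when Omar is a knight" must be False — and it is.
Omar is a knave; "Gio is a knave if and only if Dana is a knight" is False, as required.
Since Gio is a knave, "Dana is a knight" needs to be False, which holds.
Dana is a knave, so "Omar is a knight" must be False — and it is.
Boris (knight): "at least one of the following is true: Dana is a knave; Boris is a knight" — True. ✓

Lior is a knave, Dax is a knave, Omar is a knave, Gio is a knave, Dana is a knave, and Boris is a knight.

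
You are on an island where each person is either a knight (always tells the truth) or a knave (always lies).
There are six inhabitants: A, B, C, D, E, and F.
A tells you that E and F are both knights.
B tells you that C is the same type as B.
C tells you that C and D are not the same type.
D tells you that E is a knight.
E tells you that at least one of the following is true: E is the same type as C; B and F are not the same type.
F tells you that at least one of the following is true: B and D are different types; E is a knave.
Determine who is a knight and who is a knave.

Knights: B, C, and F. Knaves: A, D, and E.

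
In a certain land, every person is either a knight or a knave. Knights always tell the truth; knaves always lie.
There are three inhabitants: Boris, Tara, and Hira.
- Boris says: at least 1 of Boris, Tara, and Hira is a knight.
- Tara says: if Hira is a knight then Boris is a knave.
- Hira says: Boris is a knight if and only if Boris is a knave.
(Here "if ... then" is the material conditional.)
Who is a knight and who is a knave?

Boris (knight): "at least 1 of Boris, Tara, and Hira is a knight" — true. ✓
Tara is a knight; "if Hira is a knight then Boris is a knave" is true, as required.
Hira (knave): "Boris is a knight if and only if Boris is a knave" — False. ✓

Boris is a knight, Tara is a knight, and Hira is a knave.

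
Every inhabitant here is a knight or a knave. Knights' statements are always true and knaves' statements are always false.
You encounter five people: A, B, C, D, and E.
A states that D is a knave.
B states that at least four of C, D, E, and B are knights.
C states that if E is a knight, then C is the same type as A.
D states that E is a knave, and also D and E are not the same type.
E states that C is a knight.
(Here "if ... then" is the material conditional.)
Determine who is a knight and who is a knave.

A is a knight, B is a knave, C is a knight, D is a knave, and E is a knight.

A (knight): "D is a knave" — True. ✓
B is a knave, and the claim "at least four of C, D, E, and B are knights" is indeed false.
C (knight): "if E is a knight, then C is the same type as A" — True. ✓
D is a knave; "E is a knave, and also D and E are not the same type" is false, as required.
E is a knight; "C is a knight" is True, as required.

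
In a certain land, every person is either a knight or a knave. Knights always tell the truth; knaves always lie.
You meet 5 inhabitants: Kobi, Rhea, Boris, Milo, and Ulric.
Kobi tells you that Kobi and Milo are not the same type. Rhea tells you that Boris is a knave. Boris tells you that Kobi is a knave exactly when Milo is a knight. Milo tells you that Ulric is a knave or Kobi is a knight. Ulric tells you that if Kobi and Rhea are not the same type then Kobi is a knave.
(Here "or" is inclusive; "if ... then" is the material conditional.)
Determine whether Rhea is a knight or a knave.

Rhea is a knight.

Consistent assignments: {Kobi=knave, Rhea=knight, Boris=knave, Milo=knave, Ulric=knight}
In every consistent assignment, Rhea is a knight.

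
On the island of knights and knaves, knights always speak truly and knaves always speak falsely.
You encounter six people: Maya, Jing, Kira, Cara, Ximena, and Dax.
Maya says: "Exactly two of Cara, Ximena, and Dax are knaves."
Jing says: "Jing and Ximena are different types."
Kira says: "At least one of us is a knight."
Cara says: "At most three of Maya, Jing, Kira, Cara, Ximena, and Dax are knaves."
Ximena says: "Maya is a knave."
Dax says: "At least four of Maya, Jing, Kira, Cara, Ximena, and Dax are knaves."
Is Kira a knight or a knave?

Consistent assignments: {Maya=knight, Jing=knight, Kira=knight, Cara=knight, Ximena=knave, Dax=knave}; {Maya=knight, Jing=knave, Kira=knight, Cara=knight, Ximena=knave, Dax=knave}
In every consistent assignment, Kira is a knight.

Kira is a knight.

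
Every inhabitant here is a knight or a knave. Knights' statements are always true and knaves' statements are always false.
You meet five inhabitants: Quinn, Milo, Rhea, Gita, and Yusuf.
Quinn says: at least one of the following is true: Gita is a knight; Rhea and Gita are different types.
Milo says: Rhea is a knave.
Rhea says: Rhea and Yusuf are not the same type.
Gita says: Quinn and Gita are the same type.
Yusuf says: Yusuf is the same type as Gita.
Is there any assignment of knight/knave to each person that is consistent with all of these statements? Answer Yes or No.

One consistent assignment: Quinn=knight, Milo=knight, Rhea=knave, Gita=knight, Yusuf=knave.

Yes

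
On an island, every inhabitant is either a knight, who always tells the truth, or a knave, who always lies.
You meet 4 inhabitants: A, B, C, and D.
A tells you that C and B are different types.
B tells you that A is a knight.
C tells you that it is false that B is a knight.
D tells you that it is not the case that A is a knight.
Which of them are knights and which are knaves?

Knights: A and B. Knaves: C and D.

Since A is a knight, "C and B are different types" needs to be True, which holds.
Since B is a knight, "A is a knight" needs to be True, which holds.
C is a knave, so "it is false that B is a knight" must be false — and it is.
D is a knave, so "it is not the case that A is a knight" must be false — and it is.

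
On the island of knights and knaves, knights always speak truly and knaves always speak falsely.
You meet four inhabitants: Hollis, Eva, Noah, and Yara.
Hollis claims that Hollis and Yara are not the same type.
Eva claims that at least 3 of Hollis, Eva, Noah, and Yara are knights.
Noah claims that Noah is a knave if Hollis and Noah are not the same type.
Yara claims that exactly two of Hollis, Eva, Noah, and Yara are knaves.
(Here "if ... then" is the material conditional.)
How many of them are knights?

3

The unique consistent assignment is Hollis=knight, Eva=knight, Noah=knight, Yara=knave.
That has 3 knights.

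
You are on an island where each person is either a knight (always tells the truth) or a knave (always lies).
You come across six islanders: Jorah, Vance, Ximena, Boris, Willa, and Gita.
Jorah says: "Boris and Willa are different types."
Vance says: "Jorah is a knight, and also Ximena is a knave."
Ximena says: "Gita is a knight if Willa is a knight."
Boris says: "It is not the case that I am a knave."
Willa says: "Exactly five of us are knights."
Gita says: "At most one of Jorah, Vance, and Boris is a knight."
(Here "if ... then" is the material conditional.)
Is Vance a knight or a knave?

Vance is a knave.

Consistent assignments: {Jorah=knight, Vance=knave, Ximena=knight, Boris=knight, Willa=knave, Gita=knave}; {Jorah=knave, Vance=knave, Ximena=knight, Boris=knave, Willa=knave, Gita=knight}
In every consistent assignment, Vance is a knave.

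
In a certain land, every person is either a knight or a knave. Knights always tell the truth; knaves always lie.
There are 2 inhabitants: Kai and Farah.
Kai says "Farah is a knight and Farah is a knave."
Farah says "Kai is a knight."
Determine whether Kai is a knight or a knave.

Consistent assignments: {Kai=knave, Farah=knave}
In every consistent assignment, Kai is a knave.

Kai is a knave.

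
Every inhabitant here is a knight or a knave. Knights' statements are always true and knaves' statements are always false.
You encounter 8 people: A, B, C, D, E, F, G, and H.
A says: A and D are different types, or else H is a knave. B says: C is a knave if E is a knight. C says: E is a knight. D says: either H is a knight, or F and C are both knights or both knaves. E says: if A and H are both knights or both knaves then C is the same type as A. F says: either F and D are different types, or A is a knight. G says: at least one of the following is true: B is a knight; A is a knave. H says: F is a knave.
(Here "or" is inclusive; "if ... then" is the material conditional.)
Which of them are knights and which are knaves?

A is a knight, B is a knave, C is a knight, D is a knight, E is a knight, F is a knight, G is a knave, and H is a knave.

A is a knight, so "A and D are different types, or else H is a knave" must be true — and it is.
B is a knave, so "C is a knave if E is a knight" must be false — and it is.
C is a knight; "E is a knight" is true, as required.
As a knight, D's statement "either H is a knight, or F and C are both knights or both knaves" should be true; it is.
E is a knight; "if A and H are both knights or both knaves then C is the same type as A" is true, as required.
As a knight, F's statement "either F and D are different types, or A is a knight" should be true; it is.
G is a knave, so "at least one of the following is true: B is a knight; A is a knave" must be false — and it is.
H is a knave, and the claim "F is a knave" is indeed false.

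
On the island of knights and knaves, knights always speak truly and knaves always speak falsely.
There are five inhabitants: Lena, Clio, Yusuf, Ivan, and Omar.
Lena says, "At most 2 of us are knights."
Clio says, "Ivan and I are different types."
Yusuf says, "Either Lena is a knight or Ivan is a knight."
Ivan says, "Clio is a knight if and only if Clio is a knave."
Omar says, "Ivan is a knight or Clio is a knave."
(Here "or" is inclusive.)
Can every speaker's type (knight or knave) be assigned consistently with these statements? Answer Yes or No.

No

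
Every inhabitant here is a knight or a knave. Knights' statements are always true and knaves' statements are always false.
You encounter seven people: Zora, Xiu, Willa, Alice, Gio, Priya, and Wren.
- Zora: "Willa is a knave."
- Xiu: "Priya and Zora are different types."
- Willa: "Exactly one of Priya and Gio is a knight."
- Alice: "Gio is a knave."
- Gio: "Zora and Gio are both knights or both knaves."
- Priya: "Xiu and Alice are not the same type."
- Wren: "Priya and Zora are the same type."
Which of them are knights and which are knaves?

Since Zora is a knight, "Willa is a knave" needs to be true, which holds.
Xiu is a knight, and the claim "Priya and Zora are different types" is indeed true.
As a knave, Willa's statement "exactly one of Priya and Gio is a knight" should be false; it is.
Alice is a knight; "Gio is a knave" is true, as required.
Gio is a knave, so "Zora and Gio are both knights or both knaves" must be false — and it is.
Priya is a knave, and the claim "Xiu and Alice are not the same type" is indeed false.
Wren is a knave; "Priya and Zora are the same type" is false, as required.

Zora is a knight, Xiu is a knight, Willa is a knave, Alice is a knight, Gio is a knave, Priya is a knave, and Wren is a knave.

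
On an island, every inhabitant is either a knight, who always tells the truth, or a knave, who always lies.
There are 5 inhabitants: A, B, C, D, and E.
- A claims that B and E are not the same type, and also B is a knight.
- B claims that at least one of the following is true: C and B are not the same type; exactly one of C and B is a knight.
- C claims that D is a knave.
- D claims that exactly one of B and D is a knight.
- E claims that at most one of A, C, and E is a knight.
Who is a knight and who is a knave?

Knights: D and E. Knaves: A, B, and C.

Suppose A is a knight. Then A's statement "B and E are not the same type, and also B is a knight" would have to be true. Checking the 16 ways to assign the others, none is consistent with every speaker.
(For instance, with B=knave, C=knave, D=knight, E=knight, A's claim "B and E are not the same type, and also B is a knight" comes out false where it would need to be true.)
So A must be a knave, making "B and E are not the same type, and also B is a knight" false. Taking A=knave, B=knave, C=knave, D=knight, E=knight, each remaining statement checks out:
  B (knave): "at least one of the following is true: C and B are not the same type; exactly one of C and B is a knight" — false. ✓
  C (knave): "D is a knave" — false. ✓
  D (knight): "exactly one of B and D is a knight" — true. ✓
  E (knight): "at most one of A, C, and E is a knight" — true. ✓
This is the unique consistent assignment.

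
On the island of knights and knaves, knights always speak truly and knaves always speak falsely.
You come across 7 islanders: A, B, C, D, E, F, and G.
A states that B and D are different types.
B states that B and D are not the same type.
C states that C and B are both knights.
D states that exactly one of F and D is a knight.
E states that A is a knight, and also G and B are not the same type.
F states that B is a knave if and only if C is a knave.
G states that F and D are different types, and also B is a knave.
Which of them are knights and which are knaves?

As a knight, A's statement "B and D are different types" should be true; it is.
Since B is a knight, "B and D are not the same type" needs to be true, which holds.
C is a knave, and the claim "C and B are both knights" is indeed False.
D (knave): "exactly one of F and D is a knight" — False. ✓
E is a knight, and the claim "A is a knight, and also G and B are not the same type" is indeed true.
F is a knave, so "B is a knave if and only if C is a knave" must be False — and it is.
G (knave): "F and D are different types, and also B is a knave" — False. ✓

Knights: A, B, and E. Knaves: C, D, F, and G.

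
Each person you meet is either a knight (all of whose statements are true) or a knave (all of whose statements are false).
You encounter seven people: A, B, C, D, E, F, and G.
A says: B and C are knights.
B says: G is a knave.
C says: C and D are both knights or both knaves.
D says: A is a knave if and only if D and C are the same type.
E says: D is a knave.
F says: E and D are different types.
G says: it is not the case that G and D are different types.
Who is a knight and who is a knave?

A is a knave, and the claim "B and C are knights" is indeed false.
B is a knave, and the claim "G is a knave" is indeed false.
C is a knight; "C and D are both knights or both knaves" is true, as required.
D is a knight, and the claim "A is a knave if and only if D and C are the same type" is indeed true.
E is a knave; "D is a knave" is false, as required.
F is a knight, so "E and D are different types" must be true — and it is.
Since G is a knight, "it is not the case that G and D are different types" needs to be true, which holds.

Knights: C, D, F, and G. Knaves: A, B, and E.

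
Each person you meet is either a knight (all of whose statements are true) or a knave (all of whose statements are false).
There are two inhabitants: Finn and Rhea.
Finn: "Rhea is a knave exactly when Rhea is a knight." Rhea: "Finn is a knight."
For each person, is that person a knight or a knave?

Finn (knave): "Rhea is a knave exactly when Rhea is a knight" — False. ✓
Rhea is a knave, and the claim "Finn is a knight" is indeed False.

Finn is a knave and Rhea is a knave.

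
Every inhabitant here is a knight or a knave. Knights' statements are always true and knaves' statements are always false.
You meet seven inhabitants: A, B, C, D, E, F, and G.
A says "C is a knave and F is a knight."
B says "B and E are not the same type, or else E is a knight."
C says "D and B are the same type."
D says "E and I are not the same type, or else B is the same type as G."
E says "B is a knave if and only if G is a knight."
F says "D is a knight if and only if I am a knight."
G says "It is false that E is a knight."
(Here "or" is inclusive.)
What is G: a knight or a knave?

G is a knight.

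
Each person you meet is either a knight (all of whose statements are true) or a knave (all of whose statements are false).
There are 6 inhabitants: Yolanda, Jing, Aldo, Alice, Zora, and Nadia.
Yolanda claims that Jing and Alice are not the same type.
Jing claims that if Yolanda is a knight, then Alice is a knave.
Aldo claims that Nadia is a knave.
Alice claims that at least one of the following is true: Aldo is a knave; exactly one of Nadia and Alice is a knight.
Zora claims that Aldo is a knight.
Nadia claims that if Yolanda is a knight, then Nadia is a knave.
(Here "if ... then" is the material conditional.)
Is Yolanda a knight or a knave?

Yolanda is a knave.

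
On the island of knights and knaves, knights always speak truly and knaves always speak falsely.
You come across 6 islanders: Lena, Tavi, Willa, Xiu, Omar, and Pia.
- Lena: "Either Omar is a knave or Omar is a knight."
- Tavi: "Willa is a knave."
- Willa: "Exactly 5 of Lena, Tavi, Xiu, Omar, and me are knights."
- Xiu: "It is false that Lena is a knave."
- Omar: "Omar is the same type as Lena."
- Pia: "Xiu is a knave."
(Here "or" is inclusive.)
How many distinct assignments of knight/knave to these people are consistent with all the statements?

2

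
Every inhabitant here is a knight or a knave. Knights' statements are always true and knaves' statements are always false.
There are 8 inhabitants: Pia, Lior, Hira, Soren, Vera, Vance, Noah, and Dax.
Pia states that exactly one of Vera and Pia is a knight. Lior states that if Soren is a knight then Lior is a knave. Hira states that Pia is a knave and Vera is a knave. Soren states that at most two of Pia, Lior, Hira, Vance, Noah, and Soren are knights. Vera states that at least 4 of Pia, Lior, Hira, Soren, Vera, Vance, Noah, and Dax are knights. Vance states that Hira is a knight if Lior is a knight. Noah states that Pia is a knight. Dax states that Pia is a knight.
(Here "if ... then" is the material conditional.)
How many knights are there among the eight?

3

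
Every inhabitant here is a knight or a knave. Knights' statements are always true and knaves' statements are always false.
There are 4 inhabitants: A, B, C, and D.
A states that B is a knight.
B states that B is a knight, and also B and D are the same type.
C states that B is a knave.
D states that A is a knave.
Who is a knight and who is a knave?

Suppose A is a knight. Then A's statement "B is a knight" would have to be true. Checking the 8 ways to assign the others, none is consistent with every speaker.
(For instance, with B=knave, C=knight, D=knight, A's claim "B is a knight" comes out false where it would need to be true.)
So A must be a knave, making "B is a knight" false. Taking A=knave, B=knave, C=knight, D=knight, each remaining statement checks out:
  B (knave): "B is a knight, and also B and D are the same type" — false. ✓
  C (knight): "B is a knave" — true. ✓
  D (knight): "A is a knave" — true. ✓
This is the unique consistent assignment.

Knights: C and D. Knaves: A and B.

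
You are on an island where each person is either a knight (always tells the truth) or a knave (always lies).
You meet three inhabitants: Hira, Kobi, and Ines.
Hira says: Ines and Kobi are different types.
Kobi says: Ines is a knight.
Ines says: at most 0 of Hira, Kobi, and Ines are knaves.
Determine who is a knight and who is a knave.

Knights: none. Knaves: Hira, Kobi, and Ines.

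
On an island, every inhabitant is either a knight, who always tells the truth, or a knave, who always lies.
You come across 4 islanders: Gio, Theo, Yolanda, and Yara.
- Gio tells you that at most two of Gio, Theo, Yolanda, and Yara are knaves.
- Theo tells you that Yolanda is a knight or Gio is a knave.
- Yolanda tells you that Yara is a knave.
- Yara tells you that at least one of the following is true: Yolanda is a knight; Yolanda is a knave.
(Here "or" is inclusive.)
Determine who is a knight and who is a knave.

Gio is a knight, Theo is a knave, Yolanda is a knave, and Yara is a knight.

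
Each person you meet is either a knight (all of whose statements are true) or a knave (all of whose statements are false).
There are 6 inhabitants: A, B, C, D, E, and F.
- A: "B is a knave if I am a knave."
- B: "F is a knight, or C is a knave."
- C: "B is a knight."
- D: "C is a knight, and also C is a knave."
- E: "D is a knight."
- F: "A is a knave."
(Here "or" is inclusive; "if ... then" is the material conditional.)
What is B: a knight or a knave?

B is a knight.

Consistent assignments: {A=knave, B=knight, C=knight, D=knave, E=knave, F=knight}
In every consistent assignment, B is a knight.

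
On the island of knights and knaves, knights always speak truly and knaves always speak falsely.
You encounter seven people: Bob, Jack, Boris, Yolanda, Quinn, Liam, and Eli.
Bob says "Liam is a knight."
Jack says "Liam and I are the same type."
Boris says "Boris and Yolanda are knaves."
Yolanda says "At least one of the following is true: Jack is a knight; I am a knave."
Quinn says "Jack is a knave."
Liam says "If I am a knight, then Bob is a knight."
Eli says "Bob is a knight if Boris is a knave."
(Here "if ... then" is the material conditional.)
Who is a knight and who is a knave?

Since Bob is a knight, "Liam is a knight" needs to be true, which holds.
As a knight, Jack's statement "Liam and I are the same type" should be true; it is.
Boris is a knave, so "Boris and Yolanda are knaves" must be False — and it is.
As a knight, Yolanda's statement "at least one of the following is true: Jack is a knight; I am a knave" should be true; it is.
Since Quinn is a knave, "Jack is a knave" needs to be False, which holds.
As a knight, Liam's statement "if I am a knight, then Bob is a knight" should be true; it is.
Since Eli is a knight, "Bob is a knight if Boris is a knave" needs to be true, which holds.

Knights: Bob, Jack, Yolanda, Liam, and Eli. Knaves: Boris and Quinn.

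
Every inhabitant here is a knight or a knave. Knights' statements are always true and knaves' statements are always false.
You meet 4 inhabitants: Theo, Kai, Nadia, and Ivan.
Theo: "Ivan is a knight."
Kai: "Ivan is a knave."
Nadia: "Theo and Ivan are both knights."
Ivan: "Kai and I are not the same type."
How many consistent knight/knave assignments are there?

Consistent assignments:
  Theo=knight, Kai=knave, Nadia=knight, Ivan=knight

1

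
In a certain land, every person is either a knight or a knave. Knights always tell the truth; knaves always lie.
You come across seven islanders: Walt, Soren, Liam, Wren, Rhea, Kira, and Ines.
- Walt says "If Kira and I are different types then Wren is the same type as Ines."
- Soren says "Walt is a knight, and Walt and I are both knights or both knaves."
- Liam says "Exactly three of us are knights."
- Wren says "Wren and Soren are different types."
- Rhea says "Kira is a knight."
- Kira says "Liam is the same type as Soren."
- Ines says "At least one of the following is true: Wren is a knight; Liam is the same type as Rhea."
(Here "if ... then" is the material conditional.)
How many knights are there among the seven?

The unique consistent assignment is Walt=knight, Soren=knave, Liam=knave, Wren=knight, Rhea=knight, Kira=knight, Ines=knight.
That has 5 knights.

5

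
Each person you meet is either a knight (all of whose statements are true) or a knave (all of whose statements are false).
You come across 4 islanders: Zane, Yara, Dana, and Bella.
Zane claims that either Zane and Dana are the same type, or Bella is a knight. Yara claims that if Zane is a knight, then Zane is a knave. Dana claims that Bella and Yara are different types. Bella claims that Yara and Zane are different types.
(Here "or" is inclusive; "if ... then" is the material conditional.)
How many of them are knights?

The unique consistent assignment is Zane=knight, Yara=knave, Dana=knight, Bella=knight.
That has 3 knights.

3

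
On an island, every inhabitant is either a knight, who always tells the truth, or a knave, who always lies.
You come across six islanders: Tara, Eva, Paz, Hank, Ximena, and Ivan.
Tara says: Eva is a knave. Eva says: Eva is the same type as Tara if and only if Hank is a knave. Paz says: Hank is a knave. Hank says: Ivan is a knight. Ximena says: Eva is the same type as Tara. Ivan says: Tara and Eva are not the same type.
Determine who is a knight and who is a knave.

Tara is a knave, Eva is a knight, Paz is a knave, Hank is a knight, Ximena is a knave, and Ivan is a knight.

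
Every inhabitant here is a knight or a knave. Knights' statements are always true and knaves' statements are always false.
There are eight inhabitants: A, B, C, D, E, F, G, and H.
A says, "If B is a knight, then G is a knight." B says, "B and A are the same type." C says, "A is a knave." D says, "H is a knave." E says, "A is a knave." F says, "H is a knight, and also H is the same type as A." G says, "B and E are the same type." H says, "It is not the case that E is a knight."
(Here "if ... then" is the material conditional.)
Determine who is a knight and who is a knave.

A is a knight, B is a knave, C is a knave, D is a knave, E is a knave, F is a knight, G is a knight, and H is a knight.

As a knight, A's statement "if B is a knight, then G is a knight" should be True; it is.
B is a knave, and the claim "B and A are the same type" is indeed False.
As a knave, C's statement "A is a knave" should be False; it is.
As a knave, D's statement "H is a knave" should be False; it is.
E is a knave; "A is a knave" is False, as required.
F is a knight; "H is a knight, and also H is the same type as A" is True, as required.
G (knight): "B and E are the same type" — True. ✓
H (knight): "it is not the case that E is a knight" — True. ✓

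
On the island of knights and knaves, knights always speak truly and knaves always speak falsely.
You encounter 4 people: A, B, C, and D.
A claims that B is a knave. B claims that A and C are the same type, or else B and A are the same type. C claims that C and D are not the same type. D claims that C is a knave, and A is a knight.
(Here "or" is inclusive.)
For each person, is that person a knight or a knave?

Suppose A is a knight. Then A's statement "B is a knave" would have to be true. Checking the 8 ways to assign the others, none is consistent with every speaker.
(For instance, with B=knight, C=knave, D=knave, A's claim "B is a knave" comes out false where it would need to be true.)
So A must be a knave, making "B is a knave" false. Taking A=knave, B=knight, C=knave, D=knave, each remaining statement checks out:
  B (knight): "A and C are the same type, or else B and A are the same type" — true. ✓
  C (knave): "C and D are not the same type" — false. ✓
  D (knave): "C is a knave, and A is a knight" — false. ✓
This is the unique consistent assignment.

A is a knave, B is a knight, C is a knave, and D is a knave.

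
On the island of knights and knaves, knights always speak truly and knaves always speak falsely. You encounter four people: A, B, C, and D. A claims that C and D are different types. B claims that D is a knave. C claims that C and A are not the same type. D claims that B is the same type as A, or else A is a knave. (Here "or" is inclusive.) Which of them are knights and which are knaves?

Suppose A is a knight. Then A's statement "C and D are different types" would have to be true. Checking the 8 ways to assign the others, none is consistent with every speaker.
(For instance, with B=knave, C=knight, D=knight, A's claim "C and D are different types" comes out false where it would need to be true.)
So A must be a knave, making "C and D are different types" false. Taking A=knave, B=knave, C=knight, D=knight, each remaining statement checks out:
  B (knave): "D is a knave" — false. ✓
  C (knight): "C and A are not the same type" — true. ✓
  D (knight): "B is the same type as A, or else A is a knave" — true. ✓
This is the unique consistent assignment.

A is a knave, B is a knave, C is a knight, and D is a knight.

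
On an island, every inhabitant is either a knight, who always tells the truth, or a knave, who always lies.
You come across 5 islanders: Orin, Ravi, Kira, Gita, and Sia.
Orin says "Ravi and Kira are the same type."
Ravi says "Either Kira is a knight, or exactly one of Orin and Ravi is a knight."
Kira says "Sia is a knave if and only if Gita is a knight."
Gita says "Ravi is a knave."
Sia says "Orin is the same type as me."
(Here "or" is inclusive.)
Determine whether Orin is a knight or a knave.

Consistent assignments: {Orin=knight, Ravi=knight, Kira=knight, Gita=knave, Sia=knight}
In every consistent assignment, Orin is a knight.

Orin is a knight.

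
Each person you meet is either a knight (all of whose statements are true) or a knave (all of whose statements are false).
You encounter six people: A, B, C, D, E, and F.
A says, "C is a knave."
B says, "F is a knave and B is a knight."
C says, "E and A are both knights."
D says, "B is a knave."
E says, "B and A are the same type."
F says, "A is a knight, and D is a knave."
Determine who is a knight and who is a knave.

A is a knight, B is a knave, C is a knave, D is a knight, E is a knave, and F is a knave.

A is a knight, so "C is a knave" must be true — and it is.
B is a knave, and the claim "F is a knave and B is a knight" is indeed false.
C is a knave; "E and A are both knights" is false, as required.
Since D is a knight, "B is a knave" needs to be true, which holds.
As a knave, E's statement "B and A are the same type" should be false; it is.
As a knave, F's statement "A is a knight, and D is a knave" should be false; it is.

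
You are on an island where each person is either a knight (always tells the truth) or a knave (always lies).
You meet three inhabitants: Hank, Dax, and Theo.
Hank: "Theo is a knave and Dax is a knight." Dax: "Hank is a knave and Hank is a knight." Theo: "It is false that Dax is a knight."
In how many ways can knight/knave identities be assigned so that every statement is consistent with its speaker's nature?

1

Consistent assignments:
  Hank=knave, Dax=knave, Theo=knight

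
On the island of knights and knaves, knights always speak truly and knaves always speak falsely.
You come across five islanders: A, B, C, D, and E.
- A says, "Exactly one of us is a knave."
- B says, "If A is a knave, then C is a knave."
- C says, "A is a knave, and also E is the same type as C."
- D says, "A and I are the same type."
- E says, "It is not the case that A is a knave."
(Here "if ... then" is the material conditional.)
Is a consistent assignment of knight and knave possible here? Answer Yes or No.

Yes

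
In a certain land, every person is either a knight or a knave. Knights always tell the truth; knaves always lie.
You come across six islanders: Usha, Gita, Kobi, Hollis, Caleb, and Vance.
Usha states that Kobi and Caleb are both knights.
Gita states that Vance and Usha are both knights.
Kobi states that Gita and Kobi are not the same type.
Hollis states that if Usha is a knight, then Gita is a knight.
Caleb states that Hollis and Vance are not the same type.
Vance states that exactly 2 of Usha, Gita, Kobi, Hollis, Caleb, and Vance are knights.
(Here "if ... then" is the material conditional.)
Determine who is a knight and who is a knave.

Usha is a knave, Gita is a knave, Kobi is a knave, Hollis is a knight, Caleb is a knave, and Vance is a knight.

As a knave, Usha's statement "Kobi and Caleb are both knights" should be false; it is.
As a knave, Gita's statement "Vance and Usha are both knights" should be false; it is.
Kobi (knave): "Gita and Kobi are not the same type" — false. ✓
Hollis is a knight; "if Usha is a knight, then Gita is a knight" is true, as required.
Caleb is a knave, so "Hollis and Vance are not the same type" must be false — and it is.
As a knight, Vance's statement "exactly 2 of Usha, Gita, Kobi, Hollis, Caleb, and Vance are knights" should be true; it is.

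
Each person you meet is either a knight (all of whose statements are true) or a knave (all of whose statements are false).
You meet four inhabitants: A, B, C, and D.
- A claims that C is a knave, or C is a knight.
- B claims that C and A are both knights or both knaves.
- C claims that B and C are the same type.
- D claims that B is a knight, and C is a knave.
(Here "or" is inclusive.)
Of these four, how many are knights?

The unique consistent assignment is A=knight, B=knight, C=knight, D=knave.
That has 3 knights.

3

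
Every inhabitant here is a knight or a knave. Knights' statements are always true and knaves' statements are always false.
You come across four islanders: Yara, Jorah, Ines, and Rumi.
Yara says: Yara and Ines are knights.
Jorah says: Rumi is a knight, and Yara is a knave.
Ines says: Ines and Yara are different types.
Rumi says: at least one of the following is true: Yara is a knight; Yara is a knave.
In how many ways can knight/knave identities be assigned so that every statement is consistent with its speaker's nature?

2

Consistent assignments:
  Yara=knave, Jorah=knight, Ines=knight, Rumi=knight
  Yara=knave, Jorah=knight, Ines=knave, Rumi=knight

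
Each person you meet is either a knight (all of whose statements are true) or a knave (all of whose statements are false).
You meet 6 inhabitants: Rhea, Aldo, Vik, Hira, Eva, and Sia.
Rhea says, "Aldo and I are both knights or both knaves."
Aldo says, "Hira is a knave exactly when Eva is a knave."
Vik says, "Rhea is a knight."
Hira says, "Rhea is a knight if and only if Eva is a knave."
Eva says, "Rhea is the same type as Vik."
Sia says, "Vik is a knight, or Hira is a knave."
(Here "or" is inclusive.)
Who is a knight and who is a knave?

Rhea is a knave, Aldo is a knight, Vik is a knave, Hira is a knight, Eva is a knight, and Sia is a knave.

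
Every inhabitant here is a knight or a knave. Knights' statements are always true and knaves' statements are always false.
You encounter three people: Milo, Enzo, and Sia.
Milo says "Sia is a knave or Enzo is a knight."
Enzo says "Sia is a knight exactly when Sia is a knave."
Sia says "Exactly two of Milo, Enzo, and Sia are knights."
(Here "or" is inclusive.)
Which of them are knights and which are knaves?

Milo is a knight, Enzo is a knave, and Sia is a knave.

Suppose Milo is a knave. Then Milo's statement "Sia is a knave or Enzo is a knight" would have to be false. Checking the 4 ways to assign the others, none is consistent with every speaker.
(For instance, with Enzo=knave, Sia=knave, Milo's claim "Sia is a knave or Enzo is a knight" comes out true where it would need to be false.)
So Milo must be a knight, making "Sia is a knave or Enzo is a knight" true. Taking Milo=knight, Enzo=knave, Sia=knave, each remaining statement checks out:
  Enzo (knave): "Sia is a knight exactly when Sia is a knave" — false. ✓
  Sia (knave): "exactly two of Milo, Enzo, and Sia are knights" — false. ✓
This is the unique consistent assignment.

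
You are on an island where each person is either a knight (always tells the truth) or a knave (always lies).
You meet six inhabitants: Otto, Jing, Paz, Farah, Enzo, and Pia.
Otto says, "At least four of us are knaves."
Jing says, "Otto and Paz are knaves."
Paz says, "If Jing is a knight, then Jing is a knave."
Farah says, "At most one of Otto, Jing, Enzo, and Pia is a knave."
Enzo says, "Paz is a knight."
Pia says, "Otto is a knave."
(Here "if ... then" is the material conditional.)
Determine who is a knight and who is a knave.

Otto is a knave, Jing is a knave, Paz is a knight, Farah is a knave, Enzo is a knight, and Pia is a knight.

Otto (knave): "at least four of us are knaves" — False. ✓
Since Jing is a knave, "Otto and Paz are knaves" needs to be False, which holds.
Paz is a knight; "if Jing is a knight, then Jing is a knave" is true, as required.
Farah (knave): "at most one of Otto, Jing, Enzo, and Pia is a knave" — False. ✓
Enzo (knight): "Paz is a knight" — true. ✓
Pia is a knight, and the claim "Otto is a knave" is indeed true.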